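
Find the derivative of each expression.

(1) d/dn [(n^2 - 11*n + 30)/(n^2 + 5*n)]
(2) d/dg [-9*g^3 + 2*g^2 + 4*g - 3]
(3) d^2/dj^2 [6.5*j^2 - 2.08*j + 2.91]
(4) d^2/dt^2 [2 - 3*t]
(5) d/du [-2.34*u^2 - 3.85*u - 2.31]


(1) = 2*(8*n^2 - 30*n - 75)/(n^2*(n^2 + 10*n + 25))
(2) = -27*g^2 + 4*g + 4
(3) = 13.0000000000000
(4) = 0
(5) = -4.68*u - 3.85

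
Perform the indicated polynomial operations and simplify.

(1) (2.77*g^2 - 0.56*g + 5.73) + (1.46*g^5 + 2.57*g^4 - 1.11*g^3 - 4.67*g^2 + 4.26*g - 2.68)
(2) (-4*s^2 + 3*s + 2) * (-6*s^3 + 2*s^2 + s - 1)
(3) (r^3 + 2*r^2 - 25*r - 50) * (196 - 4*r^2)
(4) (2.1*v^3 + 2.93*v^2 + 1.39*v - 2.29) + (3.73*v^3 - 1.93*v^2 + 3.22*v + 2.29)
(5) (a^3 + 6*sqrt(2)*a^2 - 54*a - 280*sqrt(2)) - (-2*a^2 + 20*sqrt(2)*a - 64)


(1) = 1.46*g^5 + 2.57*g^4 - 1.11*g^3 - 1.9*g^2 + 3.7*g + 3.05
(2) = 24*s^5 - 26*s^4 - 10*s^3 + 11*s^2 - s - 2
(3) = -4*r^5 - 8*r^4 + 296*r^3 + 592*r^2 - 4900*r - 9800
(4) = 5.83*v^3 + 1.0*v^2 + 4.61*v
(5) = a^3 + 2*a^2 + 6*sqrt(2)*a^2 - 54*a - 20*sqrt(2)*a - 280*sqrt(2) + 64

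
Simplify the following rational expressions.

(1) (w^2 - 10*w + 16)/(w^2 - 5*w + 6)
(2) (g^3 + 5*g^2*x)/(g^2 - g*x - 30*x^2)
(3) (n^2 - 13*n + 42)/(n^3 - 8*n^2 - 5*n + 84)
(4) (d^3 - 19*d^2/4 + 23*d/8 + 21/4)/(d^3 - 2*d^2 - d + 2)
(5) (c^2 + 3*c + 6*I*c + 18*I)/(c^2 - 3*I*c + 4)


(1) = (w - 8)/(w - 3)
(2) = -g^2/(-g + 6*x)
(3) = (n - 6)/(n^2 - n - 12)
(4) = (8*d^2 - 22*d - 21)/(8*d^2 - 8)
(5) = (c^2 + c*(3 + 6*I) + 18*I)/(c^2 - 3*I*c + 4)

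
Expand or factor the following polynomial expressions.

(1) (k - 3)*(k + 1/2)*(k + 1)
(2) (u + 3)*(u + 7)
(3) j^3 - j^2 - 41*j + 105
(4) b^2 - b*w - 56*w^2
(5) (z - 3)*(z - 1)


(1) = k^3 - 3*k^2/2 - 4*k - 3/2
(2) = u^2 + 10*u + 21
(3) = (j - 5)*(j - 3)*(j + 7)
(4) = (b - 8*w)*(b + 7*w)
(5) = z^2 - 4*z + 3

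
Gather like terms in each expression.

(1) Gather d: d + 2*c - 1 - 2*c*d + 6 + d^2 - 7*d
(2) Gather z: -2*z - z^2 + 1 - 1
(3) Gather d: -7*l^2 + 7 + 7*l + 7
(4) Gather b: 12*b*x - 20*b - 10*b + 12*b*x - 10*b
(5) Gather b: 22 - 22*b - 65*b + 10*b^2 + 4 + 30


(1) = 2*c + d^2 + d*(-2*c - 6) + 5
(2) = -z^2 - 2*z
(3) = -7*l^2 + 7*l + 14
(4) = b*(24*x - 40)
(5) = 10*b^2 - 87*b + 56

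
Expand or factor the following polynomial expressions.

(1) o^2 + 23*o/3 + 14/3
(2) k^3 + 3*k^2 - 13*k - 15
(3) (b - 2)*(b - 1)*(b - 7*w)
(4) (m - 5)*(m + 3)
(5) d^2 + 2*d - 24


(1) = (o + 2/3)*(o + 7)
(2) = (k - 3)*(k + 1)*(k + 5)
(3) = b^3 - 7*b^2*w - 3*b^2 + 21*b*w + 2*b - 14*w
(4) = m^2 - 2*m - 15
(5) = (d - 4)*(d + 6)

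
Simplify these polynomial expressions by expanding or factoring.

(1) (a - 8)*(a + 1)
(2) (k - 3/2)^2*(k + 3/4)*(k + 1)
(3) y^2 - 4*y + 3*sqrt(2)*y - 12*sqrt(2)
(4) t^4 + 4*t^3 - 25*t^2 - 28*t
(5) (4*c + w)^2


(1) = a^2 - 7*a - 8
(2) = k^4 - 5*k^3/4 - 9*k^2/4 + 27*k/16 + 27/16
(3) = (y - 4)*(y + 3*sqrt(2))
(4) = t*(t - 4)*(t + 1)*(t + 7)
(5) = 16*c^2 + 8*c*w + w^2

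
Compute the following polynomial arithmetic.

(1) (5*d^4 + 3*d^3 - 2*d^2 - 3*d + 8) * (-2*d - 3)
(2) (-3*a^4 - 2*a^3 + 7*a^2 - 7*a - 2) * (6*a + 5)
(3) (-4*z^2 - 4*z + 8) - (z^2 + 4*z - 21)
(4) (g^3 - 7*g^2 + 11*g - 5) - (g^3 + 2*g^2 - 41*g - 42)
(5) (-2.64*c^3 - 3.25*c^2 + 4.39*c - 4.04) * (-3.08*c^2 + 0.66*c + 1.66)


(1) = -10*d^5 - 21*d^4 - 5*d^3 + 12*d^2 - 7*d - 24
(2) = -18*a^5 - 27*a^4 + 32*a^3 - 7*a^2 - 47*a - 10
(3) = -5*z^2 - 8*z + 29
(4) = -9*g^2 + 52*g + 37
(5) = 8.1312*c^5 + 8.2676*c^4 - 20.0486*c^3 + 9.9456*c^2 + 4.621*c - 6.7064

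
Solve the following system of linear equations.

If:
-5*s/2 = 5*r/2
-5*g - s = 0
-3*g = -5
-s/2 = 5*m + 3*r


Then:
g = 5/3
m = -25/6
r = 25/3
s = -25/3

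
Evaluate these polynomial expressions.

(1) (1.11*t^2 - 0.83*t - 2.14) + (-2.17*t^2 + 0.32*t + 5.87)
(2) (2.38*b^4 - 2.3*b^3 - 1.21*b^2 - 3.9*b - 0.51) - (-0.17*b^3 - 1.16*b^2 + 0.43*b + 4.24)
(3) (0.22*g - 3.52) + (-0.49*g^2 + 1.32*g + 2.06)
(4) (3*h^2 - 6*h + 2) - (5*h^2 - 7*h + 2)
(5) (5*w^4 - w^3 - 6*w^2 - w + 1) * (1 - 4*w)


(1) = -1.06*t^2 - 0.51*t + 3.73
(2) = 2.38*b^4 - 2.13*b^3 - 0.05*b^2 - 4.33*b - 4.75
(3) = -0.49*g^2 + 1.54*g - 1.46
(4) = -2*h^2 + h
(5) = -20*w^5 + 9*w^4 + 23*w^3 - 2*w^2 - 5*w + 1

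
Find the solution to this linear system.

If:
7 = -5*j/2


Then:
j = -14/5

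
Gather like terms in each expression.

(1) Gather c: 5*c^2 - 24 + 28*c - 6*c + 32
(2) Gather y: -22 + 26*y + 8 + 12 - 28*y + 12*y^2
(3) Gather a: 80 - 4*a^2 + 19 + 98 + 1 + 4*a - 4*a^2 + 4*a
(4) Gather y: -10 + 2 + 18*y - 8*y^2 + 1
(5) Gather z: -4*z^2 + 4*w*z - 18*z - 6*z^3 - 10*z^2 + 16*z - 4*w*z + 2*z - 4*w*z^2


(1) = 5*c^2 + 22*c + 8
(2) = 12*y^2 - 2*y - 2
(3) = -8*a^2 + 8*a + 198
(4) = -8*y^2 + 18*y - 7
(5) = -6*z^3 + z^2*(-4*w - 14)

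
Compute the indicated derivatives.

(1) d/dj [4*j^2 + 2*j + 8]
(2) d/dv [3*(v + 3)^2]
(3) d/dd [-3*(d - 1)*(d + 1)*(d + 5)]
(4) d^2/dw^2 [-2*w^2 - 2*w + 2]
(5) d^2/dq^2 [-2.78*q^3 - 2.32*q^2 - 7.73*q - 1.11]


(1) = 8*j + 2
(2) = 6*v + 18
(3) = -9*d^2 - 30*d + 3
(4) = -4
(5) = -16.68*q - 4.64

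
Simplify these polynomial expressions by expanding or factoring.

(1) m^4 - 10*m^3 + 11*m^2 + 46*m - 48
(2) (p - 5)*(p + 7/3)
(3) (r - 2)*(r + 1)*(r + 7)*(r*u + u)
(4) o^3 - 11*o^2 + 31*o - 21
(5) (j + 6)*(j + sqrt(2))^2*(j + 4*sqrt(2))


(1) = (m - 8)*(m - 3)*(m - 1)*(m + 2)
(2) = p^2 - 8*p/3 - 35/3
(3) = r^4*u + 7*r^3*u - 3*r^2*u - 23*r*u - 14*u
(4) = (o - 7)*(o - 3)*(o - 1)
(5) = j^4 + 6*j^3 + 6*sqrt(2)*j^3 + 18*j^2 + 36*sqrt(2)*j^2 + 8*sqrt(2)*j + 108*j + 48*sqrt(2)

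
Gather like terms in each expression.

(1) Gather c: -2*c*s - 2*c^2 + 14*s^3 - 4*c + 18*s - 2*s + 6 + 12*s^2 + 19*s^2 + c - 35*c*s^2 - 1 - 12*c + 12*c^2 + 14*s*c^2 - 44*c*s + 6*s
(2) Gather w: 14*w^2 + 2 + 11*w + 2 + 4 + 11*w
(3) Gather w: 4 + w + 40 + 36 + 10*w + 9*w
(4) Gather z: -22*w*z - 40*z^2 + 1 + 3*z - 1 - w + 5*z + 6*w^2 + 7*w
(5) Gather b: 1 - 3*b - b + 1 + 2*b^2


(1) = c^2*(14*s + 10) + c*(-35*s^2 - 46*s - 15) + 14*s^3 + 31*s^2 + 22*s + 5
(2) = 14*w^2 + 22*w + 8
(3) = 20*w + 80
(4) = 6*w^2 + 6*w - 40*z^2 + z*(8 - 22*w)
(5) = 2*b^2 - 4*b + 2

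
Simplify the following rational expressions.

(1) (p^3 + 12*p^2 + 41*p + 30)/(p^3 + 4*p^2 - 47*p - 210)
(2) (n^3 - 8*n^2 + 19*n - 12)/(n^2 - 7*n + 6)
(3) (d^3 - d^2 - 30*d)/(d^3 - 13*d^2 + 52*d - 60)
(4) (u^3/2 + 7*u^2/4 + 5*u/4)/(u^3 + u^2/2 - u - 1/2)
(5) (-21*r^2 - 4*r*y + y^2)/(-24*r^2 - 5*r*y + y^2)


(1) = (p + 1)/(p - 7)
(2) = (n^2 - 7*n + 12)/(n - 6)
(3) = (d^2 + 5*d)/(d^2 - 7*d + 10)
(4) = (2*u^2 + 5*u)/(4*u^2 - 2*u - 2)
(5) = (-7*r + y)/(-8*r + y)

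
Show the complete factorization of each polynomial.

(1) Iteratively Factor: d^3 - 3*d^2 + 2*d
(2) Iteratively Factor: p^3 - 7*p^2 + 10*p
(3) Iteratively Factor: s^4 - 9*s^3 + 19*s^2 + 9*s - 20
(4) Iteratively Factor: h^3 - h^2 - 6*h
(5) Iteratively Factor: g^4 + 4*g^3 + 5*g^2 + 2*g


(1) = (d - 1)*(d^2 - 2*d) = (d - 2)*(d - 1)*(d)
(2) = (p - 5)*(p^2 - 2*p) = (p - 5)*(p - 2)*(p)
(3) = (s - 1)*(s^3 - 8*s^2 + 11*s + 20) = (s - 4)*(s - 1)*(s^2 - 4*s - 5) = (s - 5)*(s - 4)*(s - 1)*(s + 1)
(4) = (h + 2)*(h^2 - 3*h) = h*(h + 2)*(h - 3)
(5) = (g + 1)*(g^3 + 3*g^2 + 2*g) = (g + 1)^2*(g^2 + 2*g) = (g + 1)^2*(g + 2)*(g)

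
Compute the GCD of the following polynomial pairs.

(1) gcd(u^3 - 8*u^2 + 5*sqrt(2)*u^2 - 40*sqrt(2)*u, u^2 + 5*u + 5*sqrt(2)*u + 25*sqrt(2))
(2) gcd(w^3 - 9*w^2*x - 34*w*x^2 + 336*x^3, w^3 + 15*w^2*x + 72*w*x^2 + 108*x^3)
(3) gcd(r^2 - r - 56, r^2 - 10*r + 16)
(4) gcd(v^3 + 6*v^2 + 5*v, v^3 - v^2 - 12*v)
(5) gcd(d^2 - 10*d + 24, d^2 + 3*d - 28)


(1) = gcd(u*(u - 8)*(u + 5*sqrt(2)), (u + 5)*(u + 5*sqrt(2))) = u + 5*sqrt(2)
(2) = gcd((w - 8*x)*(w - 7*x)*(w + 6*x), (w + 3*x)*(w + 6*x)^2) = w + 6*x
(3) = r - 8
(4) = v
(5) = d - 4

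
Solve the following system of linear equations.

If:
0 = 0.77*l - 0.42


Then:
l = 0.55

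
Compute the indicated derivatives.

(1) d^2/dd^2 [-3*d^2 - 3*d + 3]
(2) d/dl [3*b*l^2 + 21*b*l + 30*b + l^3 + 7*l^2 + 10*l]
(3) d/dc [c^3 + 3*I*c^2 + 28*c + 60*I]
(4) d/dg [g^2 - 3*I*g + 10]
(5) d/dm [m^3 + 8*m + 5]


(1) = -6
(2) = 6*b*l + 21*b + 3*l^2 + 14*l + 10
(3) = 3*c^2 + 6*I*c + 28
(4) = 2*g - 3*I
(5) = 3*m^2 + 8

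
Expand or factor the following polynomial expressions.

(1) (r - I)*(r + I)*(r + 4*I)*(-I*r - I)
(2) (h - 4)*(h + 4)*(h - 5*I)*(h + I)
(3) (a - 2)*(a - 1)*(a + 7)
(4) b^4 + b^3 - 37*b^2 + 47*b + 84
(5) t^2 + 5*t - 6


(1) = -I*r^4 + 4*r^3 - I*r^3 + 4*r^2 - I*r^2 + 4*r - I*r + 4
(2) = h^4 - 4*I*h^3 - 11*h^2 + 64*I*h - 80
(3) = a^3 + 4*a^2 - 19*a + 14
(4) = (b - 4)*(b - 3)*(b + 1)*(b + 7)
(5) = (t - 1)*(t + 6)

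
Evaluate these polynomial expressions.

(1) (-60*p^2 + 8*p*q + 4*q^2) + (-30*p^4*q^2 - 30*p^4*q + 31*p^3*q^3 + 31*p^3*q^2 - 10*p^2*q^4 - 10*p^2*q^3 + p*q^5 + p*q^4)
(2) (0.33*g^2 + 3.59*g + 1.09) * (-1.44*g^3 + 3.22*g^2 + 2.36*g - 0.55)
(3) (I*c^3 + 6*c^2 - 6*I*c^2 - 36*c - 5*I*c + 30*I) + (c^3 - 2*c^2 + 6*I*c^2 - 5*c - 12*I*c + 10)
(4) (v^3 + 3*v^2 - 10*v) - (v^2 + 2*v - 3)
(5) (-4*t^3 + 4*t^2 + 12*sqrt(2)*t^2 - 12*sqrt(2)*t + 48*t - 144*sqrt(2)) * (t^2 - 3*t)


(1) = -30*p^4*q^2 - 30*p^4*q + 31*p^3*q^3 + 31*p^3*q^2 - 10*p^2*q^4 - 10*p^2*q^3 - 60*p^2 + p*q^5 + p*q^4 + 8*p*q + 4*q^2
(2) = -0.4752*g^5 - 4.107*g^4 + 10.769*g^3 + 11.8007*g^2 + 0.5979*g - 0.5995
(3) = c^3 + I*c^3 + 4*c^2 - 41*c - 17*I*c + 10 + 30*I
(4) = v^3 + 2*v^2 - 12*v + 3
(5) = -4*t^5 + 16*t^4 + 12*sqrt(2)*t^4 - 48*sqrt(2)*t^3 + 36*t^3 - 108*sqrt(2)*t^2 - 144*t^2 + 432*sqrt(2)*t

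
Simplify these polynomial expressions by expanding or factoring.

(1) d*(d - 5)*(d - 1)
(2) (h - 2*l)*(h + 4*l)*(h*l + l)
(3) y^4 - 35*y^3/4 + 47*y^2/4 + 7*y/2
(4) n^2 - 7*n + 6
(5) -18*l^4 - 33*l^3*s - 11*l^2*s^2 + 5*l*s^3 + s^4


(1) = d^3 - 6*d^2 + 5*d
(2) = h^3*l + 2*h^2*l^2 + h^2*l - 8*h*l^3 + 2*h*l^2 - 8*l^3
(3) = y*(y - 7)*(y - 2)*(y + 1/4)
(4) = (n - 6)*(n - 1)
(5) = (-3*l + s)*(l + s)^2*(6*l + s)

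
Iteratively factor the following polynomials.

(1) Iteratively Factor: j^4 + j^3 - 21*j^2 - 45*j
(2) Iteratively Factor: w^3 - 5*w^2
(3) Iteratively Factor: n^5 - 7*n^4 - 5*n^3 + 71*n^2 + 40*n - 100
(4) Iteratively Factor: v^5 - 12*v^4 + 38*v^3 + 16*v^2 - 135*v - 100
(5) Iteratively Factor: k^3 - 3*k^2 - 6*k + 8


(1) = (j)*(j^3 + j^2 - 21*j - 45) = j*(j + 3)*(j^2 - 2*j - 15) = j*(j - 5)*(j + 3)*(j + 3)
(2) = (w - 5)*(w^2) = w*(w - 5)*(w)
(3) = (n + 2)*(n^4 - 9*n^3 + 13*n^2 + 45*n - 50) = (n + 2)^2*(n^3 - 11*n^2 + 35*n - 25) = (n - 5)*(n + 2)^2*(n^2 - 6*n + 5) = (n - 5)*(n - 1)*(n + 2)^2*(n - 5)
(4) = (v - 5)*(v^4 - 7*v^3 + 3*v^2 + 31*v + 20) = (v - 5)*(v - 4)*(v^3 - 3*v^2 - 9*v - 5) = (v - 5)^2*(v - 4)*(v^2 + 2*v + 1) = (v - 5)^2*(v - 4)*(v + 1)*(v + 1)
(5) = (k - 4)*(k^2 + k - 2) = (k - 4)*(k + 2)*(k - 1)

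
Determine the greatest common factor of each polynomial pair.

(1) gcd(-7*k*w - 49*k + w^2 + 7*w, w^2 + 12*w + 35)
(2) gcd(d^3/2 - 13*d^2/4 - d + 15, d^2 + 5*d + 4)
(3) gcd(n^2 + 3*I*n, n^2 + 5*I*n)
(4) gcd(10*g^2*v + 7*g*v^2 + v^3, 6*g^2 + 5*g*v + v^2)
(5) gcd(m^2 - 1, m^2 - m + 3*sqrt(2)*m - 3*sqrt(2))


(1) = w + 7
(2) = gcd((d/2 + 1)*(d - 6)*(d - 5/2), (d + 1)*(d + 4)) = 1
(3) = gcd(n*(n + 3*I), n*(n + 5*I)) = n
(4) = gcd(v*(2*g + v)*(5*g + v), (2*g + v)*(3*g + v)) = 2*g + v
(5) = gcd((m - 1)*(m + 1), (m - 1)*(m + 3*sqrt(2))) = m - 1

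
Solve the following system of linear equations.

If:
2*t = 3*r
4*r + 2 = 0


Then:
r = -1/2
t = -3/4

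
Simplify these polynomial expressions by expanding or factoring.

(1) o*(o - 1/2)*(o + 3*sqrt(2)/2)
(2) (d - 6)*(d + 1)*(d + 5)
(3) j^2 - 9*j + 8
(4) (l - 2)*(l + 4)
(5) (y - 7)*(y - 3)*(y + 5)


(1) = o^3 - o^2/2 + 3*sqrt(2)*o^2/2 - 3*sqrt(2)*o/4
(2) = d^3 - 31*d - 30
(3) = (j - 8)*(j - 1)
(4) = l^2 + 2*l - 8
(5) = y^3 - 5*y^2 - 29*y + 105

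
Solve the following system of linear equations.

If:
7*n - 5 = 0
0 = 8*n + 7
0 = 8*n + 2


Then:
No Solution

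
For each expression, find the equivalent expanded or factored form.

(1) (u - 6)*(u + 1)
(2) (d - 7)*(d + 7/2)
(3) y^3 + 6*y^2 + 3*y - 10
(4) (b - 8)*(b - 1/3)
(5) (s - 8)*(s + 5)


(1) = u^2 - 5*u - 6
(2) = d^2 - 7*d/2 - 49/2
(3) = (y - 1)*(y + 2)*(y + 5)
(4) = b^2 - 25*b/3 + 8/3
(5) = s^2 - 3*s - 40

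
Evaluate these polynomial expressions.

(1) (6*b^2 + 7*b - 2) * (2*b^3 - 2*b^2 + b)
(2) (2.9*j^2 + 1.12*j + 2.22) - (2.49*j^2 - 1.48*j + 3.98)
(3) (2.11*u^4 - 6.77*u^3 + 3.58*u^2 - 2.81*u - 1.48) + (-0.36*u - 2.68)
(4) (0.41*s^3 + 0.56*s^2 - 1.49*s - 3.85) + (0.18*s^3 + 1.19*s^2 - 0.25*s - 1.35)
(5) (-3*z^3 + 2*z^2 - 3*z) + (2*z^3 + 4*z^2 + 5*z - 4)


(1) = 12*b^5 + 2*b^4 - 12*b^3 + 11*b^2 - 2*b
(2) = 0.41*j^2 + 2.6*j - 1.76
(3) = 2.11*u^4 - 6.77*u^3 + 3.58*u^2 - 3.17*u - 4.16
(4) = 0.59*s^3 + 1.75*s^2 - 1.74*s - 5.2
(5) = -z^3 + 6*z^2 + 2*z - 4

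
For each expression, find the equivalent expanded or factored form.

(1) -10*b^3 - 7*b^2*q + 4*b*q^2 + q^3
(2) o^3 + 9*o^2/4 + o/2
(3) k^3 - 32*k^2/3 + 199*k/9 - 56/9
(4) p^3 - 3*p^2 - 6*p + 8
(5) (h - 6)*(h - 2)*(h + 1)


(1) = (-2*b + q)*(b + q)*(5*b + q)
(2) = o*(o + 1/4)*(o + 2)
(3) = (k - 8)*(k - 7/3)*(k - 1/3)
(4) = (p - 4)*(p - 1)*(p + 2)
(5) = h^3 - 7*h^2 + 4*h + 12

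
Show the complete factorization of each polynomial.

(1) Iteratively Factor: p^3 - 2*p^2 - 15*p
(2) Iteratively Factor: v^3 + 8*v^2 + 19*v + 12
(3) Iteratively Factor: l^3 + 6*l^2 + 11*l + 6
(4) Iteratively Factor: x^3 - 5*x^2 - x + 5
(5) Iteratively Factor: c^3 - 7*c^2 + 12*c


(1) = (p + 3)*(p^2 - 5*p) = p*(p + 3)*(p - 5)
(2) = (v + 1)*(v^2 + 7*v + 12) = (v + 1)*(v + 3)*(v + 4)
(3) = (l + 1)*(l^2 + 5*l + 6) = (l + 1)*(l + 3)*(l + 2)
(4) = (x - 5)*(x^2 - 1) = (x - 5)*(x + 1)*(x - 1)
(5) = (c)*(c^2 - 7*c + 12) = c*(c - 3)*(c - 4)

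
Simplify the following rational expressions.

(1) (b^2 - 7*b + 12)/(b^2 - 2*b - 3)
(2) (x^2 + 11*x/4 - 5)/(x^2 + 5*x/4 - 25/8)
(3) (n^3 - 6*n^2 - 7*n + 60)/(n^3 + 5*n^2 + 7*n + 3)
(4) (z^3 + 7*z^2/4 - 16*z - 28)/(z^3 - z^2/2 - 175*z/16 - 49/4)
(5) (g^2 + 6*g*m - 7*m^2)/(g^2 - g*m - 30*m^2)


(1) = (b - 4)/(b + 1)
(2) = (2*x + 8)/(2*x + 5)
(3) = (n^2 - 9*n + 20)/(n^2 + 2*n + 1)
(4) = (4*z + 16)/(4*z + 7)
(5) = (g^2 + 6*g*m - 7*m^2)/(g^2 - g*m - 30*m^2)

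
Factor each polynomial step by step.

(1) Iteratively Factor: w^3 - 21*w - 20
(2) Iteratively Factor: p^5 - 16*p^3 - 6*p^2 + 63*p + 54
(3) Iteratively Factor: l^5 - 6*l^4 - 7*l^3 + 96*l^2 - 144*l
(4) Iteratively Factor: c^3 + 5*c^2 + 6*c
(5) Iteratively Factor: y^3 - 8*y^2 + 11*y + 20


(1) = (w - 5)*(w^2 + 5*w + 4) = (w - 5)*(w + 1)*(w + 4)
(2) = (p + 3)*(p^4 - 3*p^3 - 7*p^2 + 15*p + 18) = (p + 2)*(p + 3)*(p^3 - 5*p^2 + 3*p + 9) = (p - 3)*(p + 2)*(p + 3)*(p^2 - 2*p - 3) = (p - 3)*(p + 1)*(p + 2)*(p + 3)*(p - 3)
(3) = (l + 4)*(l^4 - 10*l^3 + 33*l^2 - 36*l) = (l - 3)*(l + 4)*(l^3 - 7*l^2 + 12*l) = (l - 4)*(l - 3)*(l + 4)*(l^2 - 3*l) = (l - 4)*(l - 3)^2*(l + 4)*(l)
(4) = (c + 3)*(c^2 + 2*c) = c*(c + 3)*(c + 2)
(5) = (y - 4)*(y^2 - 4*y - 5) = (y - 4)*(y + 1)*(y - 5)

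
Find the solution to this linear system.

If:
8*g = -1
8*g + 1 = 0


Then:
g = -1/8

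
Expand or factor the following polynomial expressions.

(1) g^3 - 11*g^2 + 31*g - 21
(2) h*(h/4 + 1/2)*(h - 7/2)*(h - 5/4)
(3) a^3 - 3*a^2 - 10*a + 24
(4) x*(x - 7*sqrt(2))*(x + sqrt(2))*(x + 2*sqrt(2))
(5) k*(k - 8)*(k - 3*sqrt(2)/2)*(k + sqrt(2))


(1) = (g - 7)*(g - 3)*(g - 1)
(2) = h^4/4 - 11*h^3/16 - 41*h^2/32 + 35*h/16
(3) = (a - 4)*(a - 2)*(a + 3)
(4) = x^4 - 4*sqrt(2)*x^3 - 38*x^2 - 28*sqrt(2)*x
(5) = k^4 - 8*k^3 - sqrt(2)*k^3/2 - 3*k^2 + 4*sqrt(2)*k^2 + 24*k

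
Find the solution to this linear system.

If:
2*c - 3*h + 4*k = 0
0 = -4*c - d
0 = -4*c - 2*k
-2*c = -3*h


Then:
c = 0
d = 0
h = 0
k = 0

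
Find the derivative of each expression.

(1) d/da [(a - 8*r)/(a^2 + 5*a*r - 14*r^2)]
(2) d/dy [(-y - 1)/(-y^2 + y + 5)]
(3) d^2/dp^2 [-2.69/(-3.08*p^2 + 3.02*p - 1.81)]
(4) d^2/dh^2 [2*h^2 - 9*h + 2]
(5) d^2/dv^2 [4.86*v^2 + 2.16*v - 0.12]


(1) = (a^2 + 5*a*r - 14*r^2 - (a - 8*r)*(2*a + 5*r))/(a^2 + 5*a*r - 14*r^2)^2
(2) = (y^2 - y - (y + 1)*(2*y - 1) - 5)/(-y^2 + y + 5)^2
(3) = (-51.036832*p^2 + 50.042608*p + 2.69*(6.16*p - 3.02)*(12.32*p - 6.04) - 29.992424)/(3.08*p^2 - 3.02*p + 1.81)^3
(4) = 4
(5) = 9.72000000000000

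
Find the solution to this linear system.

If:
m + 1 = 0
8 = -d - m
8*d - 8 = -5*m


Then:
No Solution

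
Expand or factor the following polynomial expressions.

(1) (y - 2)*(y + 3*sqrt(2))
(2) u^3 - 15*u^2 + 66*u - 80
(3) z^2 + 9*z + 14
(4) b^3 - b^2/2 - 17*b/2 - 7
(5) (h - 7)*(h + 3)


(1) = y^2 - 2*y + 3*sqrt(2)*y - 6*sqrt(2)
(2) = (u - 8)*(u - 5)*(u - 2)
(3) = (z + 2)*(z + 7)
(4) = (b - 7/2)*(b + 1)*(b + 2)
(5) = h^2 - 4*h - 21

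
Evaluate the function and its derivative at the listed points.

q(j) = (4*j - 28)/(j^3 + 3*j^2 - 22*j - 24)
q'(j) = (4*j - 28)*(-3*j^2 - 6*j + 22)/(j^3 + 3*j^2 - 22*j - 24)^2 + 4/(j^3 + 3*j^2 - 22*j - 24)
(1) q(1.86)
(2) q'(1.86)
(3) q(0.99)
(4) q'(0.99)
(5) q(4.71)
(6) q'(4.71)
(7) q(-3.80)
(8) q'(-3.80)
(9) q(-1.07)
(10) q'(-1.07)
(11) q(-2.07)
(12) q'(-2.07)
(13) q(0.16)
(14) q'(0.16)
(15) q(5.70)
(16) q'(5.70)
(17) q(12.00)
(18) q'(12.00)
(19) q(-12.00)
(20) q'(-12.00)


(1) = 0.43
(2) = -0.09
(3) = 0.57
(4) = -0.28
(5) = -0.21
(6) = 0.45
(7) = -0.90
(8) = 0.06
(9) = -18.45
(10) = -261.17
(11) = -1.42
(12) = -1.04
(13) = 1.00
(14) = -0.91
(15) = -0.04
(16) = 0.06
(17) = 0.01
(18) = -0.00
(19) = 0.07
(20) = 0.02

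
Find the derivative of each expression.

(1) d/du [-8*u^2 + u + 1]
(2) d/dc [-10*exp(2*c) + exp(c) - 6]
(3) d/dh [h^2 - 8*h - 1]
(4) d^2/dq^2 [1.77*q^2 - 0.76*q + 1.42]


(1) = 1 - 16*u
(2) = (1 - 20*exp(c))*exp(c)
(3) = 2*h - 8
(4) = 3.54000000000000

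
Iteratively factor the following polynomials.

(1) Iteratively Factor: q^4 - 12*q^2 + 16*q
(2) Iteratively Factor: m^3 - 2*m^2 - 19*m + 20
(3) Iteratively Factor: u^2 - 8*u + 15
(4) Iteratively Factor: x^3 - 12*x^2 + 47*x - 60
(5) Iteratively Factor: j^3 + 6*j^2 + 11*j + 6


(1) = (q + 4)*(q^3 - 4*q^2 + 4*q) = (q - 2)*(q + 4)*(q^2 - 2*q) = q*(q - 2)*(q + 4)*(q - 2)
(2) = (m + 4)*(m^2 - 6*m + 5) = (m - 5)*(m + 4)*(m - 1)
(3) = (u - 3)*(u - 5)
(4) = (x - 4)*(x^2 - 8*x + 15) = (x - 4)*(x - 3)*(x - 5)
(5) = (j + 3)*(j^2 + 3*j + 2) = (j + 2)*(j + 3)*(j + 1)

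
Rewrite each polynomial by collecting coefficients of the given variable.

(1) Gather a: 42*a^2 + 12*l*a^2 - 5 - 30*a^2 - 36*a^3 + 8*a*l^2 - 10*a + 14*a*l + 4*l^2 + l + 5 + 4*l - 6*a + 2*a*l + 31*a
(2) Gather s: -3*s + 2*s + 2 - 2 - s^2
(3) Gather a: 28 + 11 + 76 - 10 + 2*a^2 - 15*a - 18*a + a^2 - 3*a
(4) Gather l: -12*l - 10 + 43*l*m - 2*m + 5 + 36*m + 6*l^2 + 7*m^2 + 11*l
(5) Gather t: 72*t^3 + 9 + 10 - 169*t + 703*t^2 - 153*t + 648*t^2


(1) = -36*a^3 + a^2*(12*l + 12) + a*(8*l^2 + 16*l + 15) + 4*l^2 + 5*l
(2) = -s^2 - s
(3) = 3*a^2 - 36*a + 105
(4) = 6*l^2 + l*(43*m - 1) + 7*m^2 + 34*m - 5
(5) = 72*t^3 + 1351*t^2 - 322*t + 19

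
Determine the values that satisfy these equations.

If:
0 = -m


Then:
m = 0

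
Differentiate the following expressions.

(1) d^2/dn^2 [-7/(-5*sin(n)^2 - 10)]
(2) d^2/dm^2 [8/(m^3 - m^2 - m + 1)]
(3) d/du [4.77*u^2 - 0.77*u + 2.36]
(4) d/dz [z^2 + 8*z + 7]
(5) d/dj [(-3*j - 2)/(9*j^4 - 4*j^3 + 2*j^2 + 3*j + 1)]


(1) = 14*(-2*sin(n)^4 + 7*sin(n)^2 - 2)/(5*(sin(n)^2 + 2)^3)
(2) = 32*(3*m^2 + 2*m + 1)/(m^7 - m^6 - 3*m^5 + 3*m^4 + 3*m^3 - 3*m^2 - m + 1)
(3) = 9.54*u - 0.77
(4) = 2*z + 8
(5) = (81*j^4 + 48*j^3 - 18*j^2 + 8*j + 3)/(81*j^8 - 72*j^7 + 52*j^6 + 38*j^5 - 2*j^4 + 4*j^3 + 13*j^2 + 6*j + 1)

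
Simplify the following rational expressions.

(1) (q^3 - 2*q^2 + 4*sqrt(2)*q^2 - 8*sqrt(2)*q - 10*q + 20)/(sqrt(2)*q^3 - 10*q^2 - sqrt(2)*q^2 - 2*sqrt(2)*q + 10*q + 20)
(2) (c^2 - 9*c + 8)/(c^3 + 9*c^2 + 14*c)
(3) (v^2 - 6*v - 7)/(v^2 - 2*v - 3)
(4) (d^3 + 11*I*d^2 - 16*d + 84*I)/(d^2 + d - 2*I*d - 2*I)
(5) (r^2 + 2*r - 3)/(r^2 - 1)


(1) = (q^2 + 4*sqrt(2)*q - 10)/(sqrt(2)*q^2 + q*(-10 + sqrt(2)) - 10)
(2) = (c^2 - 9*c + 8)/(c^3 + 9*c^2 + 14*c)
(3) = (v - 7)/(v - 3)
(4) = (d^2 + 13*I*d - 42)/(d + 1)
(5) = (r + 3)/(r + 1)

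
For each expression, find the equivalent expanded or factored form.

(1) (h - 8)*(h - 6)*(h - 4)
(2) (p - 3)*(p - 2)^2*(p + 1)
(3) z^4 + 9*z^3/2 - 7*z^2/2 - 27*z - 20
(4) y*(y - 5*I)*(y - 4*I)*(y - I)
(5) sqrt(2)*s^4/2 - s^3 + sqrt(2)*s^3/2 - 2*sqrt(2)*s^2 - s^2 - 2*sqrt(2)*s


(1) = h^3 - 18*h^2 + 104*h - 192
(2) = p^4 - 6*p^3 + 9*p^2 + 4*p - 12
(3) = (z - 5/2)*(z + 1)*(z + 2)*(z + 4)
(4) = y^4 - 10*I*y^3 - 29*y^2 + 20*I*y
(5) = s*(s - 2*sqrt(2))*(s + sqrt(2))*(sqrt(2)*s/2 + sqrt(2)/2)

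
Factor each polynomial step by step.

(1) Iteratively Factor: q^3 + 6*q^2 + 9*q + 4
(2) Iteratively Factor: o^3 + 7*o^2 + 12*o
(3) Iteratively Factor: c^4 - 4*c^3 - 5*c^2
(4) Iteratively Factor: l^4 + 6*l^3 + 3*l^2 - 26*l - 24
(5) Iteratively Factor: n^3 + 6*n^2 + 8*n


(1) = (q + 1)*(q^2 + 5*q + 4) = (q + 1)*(q + 4)*(q + 1)
(2) = (o + 3)*(o^2 + 4*o) = o*(o + 3)*(o + 4)
(3) = (c)*(c^3 - 4*c^2 - 5*c) = c^2*(c^2 - 4*c - 5) = c^2*(c + 1)*(c - 5)
(4) = (l + 4)*(l^3 + 2*l^2 - 5*l - 6) = (l + 3)*(l + 4)*(l^2 - l - 2) = (l - 2)*(l + 3)*(l + 4)*(l + 1)
(5) = (n + 2)*(n^2 + 4*n) = n*(n + 2)*(n + 4)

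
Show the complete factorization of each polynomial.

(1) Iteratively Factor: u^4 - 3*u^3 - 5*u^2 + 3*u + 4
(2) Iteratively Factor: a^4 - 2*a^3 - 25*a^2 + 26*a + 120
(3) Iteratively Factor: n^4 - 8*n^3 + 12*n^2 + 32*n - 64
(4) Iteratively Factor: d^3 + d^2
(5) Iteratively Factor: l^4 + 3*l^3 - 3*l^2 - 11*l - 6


(1) = (u + 1)*(u^3 - 4*u^2 - u + 4) = (u + 1)^2*(u^2 - 5*u + 4) = (u - 1)*(u + 1)^2*(u - 4)
(2) = (a - 5)*(a^3 + 3*a^2 - 10*a - 24) = (a - 5)*(a + 2)*(a^2 + a - 12) = (a - 5)*(a - 3)*(a + 2)*(a + 4)
(3) = (n - 4)*(n^3 - 4*n^2 - 4*n + 16) = (n - 4)^2*(n^2 - 4) = (n - 4)^2*(n - 2)*(n + 2)
(4) = (d)*(d^2 + d) = d*(d + 1)*(d)
(5) = (l - 2)*(l^3 + 5*l^2 + 7*l + 3) = (l - 2)*(l + 1)*(l^2 + 4*l + 3) = (l - 2)*(l + 1)*(l + 3)*(l + 1)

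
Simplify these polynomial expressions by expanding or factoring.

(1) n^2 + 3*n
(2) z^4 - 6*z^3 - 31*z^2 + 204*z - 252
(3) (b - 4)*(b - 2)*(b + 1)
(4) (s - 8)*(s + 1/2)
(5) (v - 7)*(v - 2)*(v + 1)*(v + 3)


(1) = n*(n + 3)
(2) = (z - 7)*(z - 3)*(z - 2)*(z + 6)
(3) = b^3 - 5*b^2 + 2*b + 8
(4) = s^2 - 15*s/2 - 4
(5) = v^4 - 5*v^3 - 19*v^2 + 29*v + 42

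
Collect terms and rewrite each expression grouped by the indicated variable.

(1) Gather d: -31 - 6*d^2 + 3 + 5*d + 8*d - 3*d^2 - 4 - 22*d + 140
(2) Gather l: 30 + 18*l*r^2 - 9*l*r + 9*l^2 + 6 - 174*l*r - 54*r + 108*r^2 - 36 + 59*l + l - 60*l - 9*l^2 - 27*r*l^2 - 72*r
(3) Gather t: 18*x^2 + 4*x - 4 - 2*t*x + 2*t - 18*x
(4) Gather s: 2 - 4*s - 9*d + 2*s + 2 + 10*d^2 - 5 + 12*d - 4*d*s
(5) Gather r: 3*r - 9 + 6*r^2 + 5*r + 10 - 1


(1) = -9*d^2 - 9*d + 108
(2) = -27*l^2*r + l*(18*r^2 - 183*r) + 108*r^2 - 126*r
(3) = t*(2 - 2*x) + 18*x^2 - 14*x - 4
(4) = 10*d^2 + 3*d + s*(-4*d - 2) - 1
(5) = 6*r^2 + 8*r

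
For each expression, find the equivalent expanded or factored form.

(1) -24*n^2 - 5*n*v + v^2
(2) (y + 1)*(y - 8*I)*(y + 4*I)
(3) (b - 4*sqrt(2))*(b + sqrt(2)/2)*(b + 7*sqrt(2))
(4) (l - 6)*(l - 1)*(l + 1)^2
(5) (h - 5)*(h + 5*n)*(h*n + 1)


(1) = (-8*n + v)*(3*n + v)
(2) = y^3 + y^2 - 4*I*y^2 + 32*y - 4*I*y + 32
(3) = b^3 + 7*sqrt(2)*b^2/2 - 53*b - 28*sqrt(2)
(4) = l^4 - 5*l^3 - 7*l^2 + 5*l + 6
(5) = h^3*n + 5*h^2*n^2 - 5*h^2*n + h^2 - 25*h*n^2 + 5*h*n - 5*h - 25*n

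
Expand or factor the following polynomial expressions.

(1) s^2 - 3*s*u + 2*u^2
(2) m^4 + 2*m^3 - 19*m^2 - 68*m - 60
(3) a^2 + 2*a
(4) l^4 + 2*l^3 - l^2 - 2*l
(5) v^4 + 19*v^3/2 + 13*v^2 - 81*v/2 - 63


(1) = (s - 2*u)*(s - u)
(2) = (m - 5)*(m + 2)^2*(m + 3)
(3) = a*(a + 2)
(4) = l*(l - 1)*(l + 1)*(l + 2)
(5) = (v - 2)*(v + 3/2)*(v + 3)*(v + 7)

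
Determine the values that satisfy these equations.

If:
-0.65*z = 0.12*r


Then:
r = -5.41666666666667*z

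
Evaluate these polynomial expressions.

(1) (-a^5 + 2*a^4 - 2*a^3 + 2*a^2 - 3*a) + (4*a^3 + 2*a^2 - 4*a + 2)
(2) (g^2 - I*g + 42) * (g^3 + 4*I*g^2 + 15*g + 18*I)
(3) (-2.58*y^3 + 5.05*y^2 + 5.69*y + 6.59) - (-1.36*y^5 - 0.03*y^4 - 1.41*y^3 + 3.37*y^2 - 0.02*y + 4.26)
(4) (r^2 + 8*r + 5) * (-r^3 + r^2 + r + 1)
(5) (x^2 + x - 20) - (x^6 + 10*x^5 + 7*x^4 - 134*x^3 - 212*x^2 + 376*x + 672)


(1) = -a^5 + 2*a^4 + 2*a^3 + 4*a^2 - 7*a + 2
(2) = g^5 + 3*I*g^4 + 61*g^3 + 171*I*g^2 + 648*g + 756*I
(3) = 1.36*y^5 + 0.03*y^4 - 1.17*y^3 + 1.68*y^2 + 5.71*y + 2.33
(4) = -r^5 - 7*r^4 + 4*r^3 + 14*r^2 + 13*r + 5
(5) = -x^6 - 10*x^5 - 7*x^4 + 134*x^3 + 213*x^2 - 375*x - 692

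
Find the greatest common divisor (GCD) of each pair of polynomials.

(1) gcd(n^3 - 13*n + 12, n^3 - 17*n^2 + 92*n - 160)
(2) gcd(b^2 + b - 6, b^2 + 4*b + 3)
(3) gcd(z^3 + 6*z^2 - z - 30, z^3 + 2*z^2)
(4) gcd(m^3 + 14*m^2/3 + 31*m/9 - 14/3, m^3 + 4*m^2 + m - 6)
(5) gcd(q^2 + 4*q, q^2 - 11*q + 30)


(1) = gcd((n - 3)*(n - 1)*(n + 4), (n - 8)*(n - 5)*(n - 4)) = 1
(2) = b + 3
(3) = gcd((z - 2)*(z + 3)*(z + 5), z^2*(z + 2)) = 1
(4) = m + 3
(5) = 1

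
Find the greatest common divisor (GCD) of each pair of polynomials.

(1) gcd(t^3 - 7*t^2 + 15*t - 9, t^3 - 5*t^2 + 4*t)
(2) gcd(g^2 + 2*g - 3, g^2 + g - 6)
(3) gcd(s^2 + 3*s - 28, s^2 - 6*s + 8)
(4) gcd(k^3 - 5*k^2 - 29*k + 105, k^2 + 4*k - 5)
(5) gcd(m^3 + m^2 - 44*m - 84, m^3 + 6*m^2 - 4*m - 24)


(1) = gcd((t - 3)^2*(t - 1), t*(t - 4)*(t - 1)) = t - 1
(2) = gcd((g - 1)*(g + 3), (g - 2)*(g + 3)) = g + 3
(3) = s - 4
(4) = gcd((k - 7)*(k - 3)*(k + 5), (k - 1)*(k + 5)) = k + 5
(5) = gcd((m - 7)*(m + 2)*(m + 6), (m - 2)*(m + 2)*(m + 6)) = m^2 + 8*m + 12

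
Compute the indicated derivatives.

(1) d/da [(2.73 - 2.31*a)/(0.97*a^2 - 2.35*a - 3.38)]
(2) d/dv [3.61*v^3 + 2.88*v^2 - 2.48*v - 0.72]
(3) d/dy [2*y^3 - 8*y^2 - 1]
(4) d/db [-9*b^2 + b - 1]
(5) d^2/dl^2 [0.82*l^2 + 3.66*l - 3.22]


(1) = (2.2407*a^2 - 5.2962*a + 14.2233)/(0.9409*a^4 - 4.559*a^3 - 1.0347*a^2 + 15.886*a + 11.4244)
(2) = 10.83*v^2 + 5.76*v - 2.48
(3) = 2*y*(3*y - 8)
(4) = 1 - 18*b
(5) = 1.64000000000000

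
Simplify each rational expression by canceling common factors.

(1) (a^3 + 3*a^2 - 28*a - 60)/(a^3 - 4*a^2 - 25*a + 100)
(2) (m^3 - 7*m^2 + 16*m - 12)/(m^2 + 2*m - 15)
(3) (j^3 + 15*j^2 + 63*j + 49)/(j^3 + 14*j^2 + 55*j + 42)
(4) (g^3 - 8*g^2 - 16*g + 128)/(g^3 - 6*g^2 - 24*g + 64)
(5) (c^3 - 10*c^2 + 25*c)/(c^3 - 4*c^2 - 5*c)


(1) = (a^2 + 8*a + 12)/(a^2 + a - 20)
(2) = (m^2 - 4*m + 4)/(m + 5)
(3) = (j + 7)/(j + 6)
(4) = (g - 4)/(g - 2)
(5) = (c - 5)/(c + 1)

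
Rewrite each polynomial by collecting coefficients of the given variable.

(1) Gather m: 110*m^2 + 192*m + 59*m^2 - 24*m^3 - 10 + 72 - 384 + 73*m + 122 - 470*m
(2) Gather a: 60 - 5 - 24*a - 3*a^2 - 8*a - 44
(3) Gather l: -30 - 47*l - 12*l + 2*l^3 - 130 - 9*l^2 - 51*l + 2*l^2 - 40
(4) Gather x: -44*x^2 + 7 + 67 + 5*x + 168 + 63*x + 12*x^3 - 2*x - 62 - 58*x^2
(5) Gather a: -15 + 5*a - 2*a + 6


(1) = -24*m^3 + 169*m^2 - 205*m - 200
(2) = -3*a^2 - 32*a + 11
(3) = 2*l^3 - 7*l^2 - 110*l - 200
(4) = 12*x^3 - 102*x^2 + 66*x + 180
(5) = 3*a - 9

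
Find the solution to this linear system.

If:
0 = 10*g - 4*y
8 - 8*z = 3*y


Then:
g = 16/15 - 16*z/15
y = 8/3 - 8*z/3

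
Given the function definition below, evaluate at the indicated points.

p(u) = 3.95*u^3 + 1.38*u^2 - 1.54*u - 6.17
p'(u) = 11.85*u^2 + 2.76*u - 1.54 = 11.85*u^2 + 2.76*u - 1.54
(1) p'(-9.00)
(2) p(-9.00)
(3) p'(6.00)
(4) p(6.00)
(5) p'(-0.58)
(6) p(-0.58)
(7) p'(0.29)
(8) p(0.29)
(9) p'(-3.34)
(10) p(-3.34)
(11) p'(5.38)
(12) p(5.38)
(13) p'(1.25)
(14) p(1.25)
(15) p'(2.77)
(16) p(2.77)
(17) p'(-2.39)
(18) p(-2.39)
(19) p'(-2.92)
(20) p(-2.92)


(1) = 933.47
(2) = -2760.08
(3) = 441.62
(4) = 887.47
(5) = 0.85
(6) = -5.58
(7) = 0.26
(8) = -6.40
(9) = 121.44
(10) = -132.81
(11) = 356.30
(12) = 640.59
(13) = 20.43
(14) = 1.78
(15) = 97.03
(16) = 84.11
(17) = 59.55
(18) = -48.53
(19) = 91.44
(20) = -88.25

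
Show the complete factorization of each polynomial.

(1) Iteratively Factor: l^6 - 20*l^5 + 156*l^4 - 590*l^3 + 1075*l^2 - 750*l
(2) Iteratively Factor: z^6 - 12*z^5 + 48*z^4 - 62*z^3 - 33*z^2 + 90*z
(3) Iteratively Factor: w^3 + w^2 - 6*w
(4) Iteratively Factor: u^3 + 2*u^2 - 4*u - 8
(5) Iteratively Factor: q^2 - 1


(1) = (l - 5)*(l^5 - 15*l^4 + 81*l^3 - 185*l^2 + 150*l) = (l - 5)*(l - 3)*(l^4 - 12*l^3 + 45*l^2 - 50*l) = (l - 5)*(l - 3)*(l - 2)*(l^3 - 10*l^2 + 25*l) = (l - 5)^2*(l - 3)*(l - 2)*(l^2 - 5*l) = (l - 5)^3*(l - 3)*(l - 2)*(l)
(2) = (z - 5)*(z^5 - 7*z^4 + 13*z^3 + 3*z^2 - 18*z) = (z - 5)*(z + 1)*(z^4 - 8*z^3 + 21*z^2 - 18*z) = z*(z - 5)*(z + 1)*(z^3 - 8*z^2 + 21*z - 18) = z*(z - 5)*(z - 3)*(z + 1)*(z^2 - 5*z + 6) = z*(z - 5)*(z - 3)^2*(z + 1)*(z - 2)
(3) = (w + 3)*(w^2 - 2*w) = (w - 2)*(w + 3)*(w)
(4) = (u + 2)*(u^2 - 4) = (u - 2)*(u + 2)*(u + 2)
(5) = (q + 1)*(q - 1)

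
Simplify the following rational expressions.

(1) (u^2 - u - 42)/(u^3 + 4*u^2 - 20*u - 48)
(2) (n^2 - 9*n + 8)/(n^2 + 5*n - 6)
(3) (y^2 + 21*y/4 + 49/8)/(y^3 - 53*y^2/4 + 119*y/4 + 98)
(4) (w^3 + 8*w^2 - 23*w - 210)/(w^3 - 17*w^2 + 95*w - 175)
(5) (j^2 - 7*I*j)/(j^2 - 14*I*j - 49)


(1) = (u - 7)/(u^2 - 2*u - 8)
(2) = (n - 8)/(n + 6)
(3) = (2*y + 7)/(2*y^2 - 30*y + 112)
(4) = (w^2 + 13*w + 42)/(w^2 - 12*w + 35)
(5) = j/(j - 7*I)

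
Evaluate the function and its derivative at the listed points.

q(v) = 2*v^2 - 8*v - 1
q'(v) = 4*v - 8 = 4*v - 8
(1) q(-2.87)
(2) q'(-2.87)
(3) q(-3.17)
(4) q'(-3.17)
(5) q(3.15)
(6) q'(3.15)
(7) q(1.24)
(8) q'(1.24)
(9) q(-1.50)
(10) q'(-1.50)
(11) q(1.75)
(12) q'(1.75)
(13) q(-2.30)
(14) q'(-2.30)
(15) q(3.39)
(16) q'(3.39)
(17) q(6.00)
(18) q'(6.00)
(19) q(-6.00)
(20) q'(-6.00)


(1) = 38.43
(2) = -19.48
(3) = 44.46
(4) = -20.68
(5) = -6.36
(6) = 4.60
(7) = -7.84
(8) = -3.04
(9) = 15.50
(10) = -14.00
(11) = -8.88
(12) = -1.00
(13) = 27.98
(14) = -17.20
(15) = -5.14
(16) = 5.56
(17) = 23.00
(18) = 16.00
(19) = 119.00
(20) = -32.00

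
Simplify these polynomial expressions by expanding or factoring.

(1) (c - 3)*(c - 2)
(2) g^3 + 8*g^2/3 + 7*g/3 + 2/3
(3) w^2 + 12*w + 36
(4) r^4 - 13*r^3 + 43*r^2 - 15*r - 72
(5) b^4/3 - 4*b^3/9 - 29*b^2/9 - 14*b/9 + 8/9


(1) = c^2 - 5*c + 6
(2) = (g + 2/3)*(g + 1)^2
(3) = (w + 6)^2
(4) = (r - 8)*(r - 3)^2*(r + 1)
(5) = (b/3 + 1/3)*(b - 4)*(b - 1/3)*(b + 2)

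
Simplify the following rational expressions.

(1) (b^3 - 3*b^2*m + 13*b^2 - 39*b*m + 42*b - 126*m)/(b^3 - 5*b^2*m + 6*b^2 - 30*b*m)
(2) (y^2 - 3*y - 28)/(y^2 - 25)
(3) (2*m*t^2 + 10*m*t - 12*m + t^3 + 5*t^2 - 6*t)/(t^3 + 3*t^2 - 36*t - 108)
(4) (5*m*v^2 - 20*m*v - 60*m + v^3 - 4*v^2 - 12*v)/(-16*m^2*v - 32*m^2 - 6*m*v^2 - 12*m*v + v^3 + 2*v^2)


(1) = (b^2 - 3*b*m + 7*b - 21*m)/(b^2 - 5*b*m)
(2) = (y^2 - 3*y - 28)/(y^2 - 25)
(3) = (2*m*t - 2*m + t^2 - t)/(t^2 - 3*t - 18)
(4) = (5*m*v - 30*m + v^2 - 6*v)/(-16*m^2 - 6*m*v + v^2)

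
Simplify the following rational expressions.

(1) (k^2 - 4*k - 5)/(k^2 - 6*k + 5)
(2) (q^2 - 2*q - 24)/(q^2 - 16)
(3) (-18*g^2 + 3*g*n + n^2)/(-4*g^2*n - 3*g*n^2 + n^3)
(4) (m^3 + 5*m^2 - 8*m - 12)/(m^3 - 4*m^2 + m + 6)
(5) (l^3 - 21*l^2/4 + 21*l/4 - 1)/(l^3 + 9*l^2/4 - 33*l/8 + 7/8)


(1) = (k + 1)/(k - 1)
(2) = (q - 6)/(q - 4)
(3) = (18*g^2 - 3*g*n - n^2)/(4*g^2*n + 3*g*n^2 - n^3)
(4) = (m + 6)/(m - 3)
(5) = (2*l - 8)/(2*l + 7)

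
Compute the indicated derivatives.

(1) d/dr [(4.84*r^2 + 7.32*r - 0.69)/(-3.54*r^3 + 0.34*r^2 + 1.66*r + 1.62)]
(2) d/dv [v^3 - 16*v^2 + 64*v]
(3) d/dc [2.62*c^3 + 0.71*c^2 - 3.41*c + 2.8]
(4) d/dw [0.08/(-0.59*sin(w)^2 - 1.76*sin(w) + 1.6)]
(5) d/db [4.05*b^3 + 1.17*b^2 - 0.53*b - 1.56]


(1) = (17.1336*r^4 + 51.8256*r^3 - 1.7822*r^2 + 16.1508*r + 13.0038)/(12.5316*r^6 - 2.4072*r^5 - 11.6372*r^4 - 10.3408*r^3 + 3.8572*r^2 + 5.3784*r + 2.6244)
(2) = 3*v^2 - 32*v + 64
(3) = 7.86*c^2 + 1.42*c - 3.41
(4) = (0.0944*sin(w) + 0.1408)*cos(w)/(0.59*sin(w)^2 + 1.76*sin(w) - 1.6)^2
(5) = 12.15*b^2 + 2.34*b - 0.53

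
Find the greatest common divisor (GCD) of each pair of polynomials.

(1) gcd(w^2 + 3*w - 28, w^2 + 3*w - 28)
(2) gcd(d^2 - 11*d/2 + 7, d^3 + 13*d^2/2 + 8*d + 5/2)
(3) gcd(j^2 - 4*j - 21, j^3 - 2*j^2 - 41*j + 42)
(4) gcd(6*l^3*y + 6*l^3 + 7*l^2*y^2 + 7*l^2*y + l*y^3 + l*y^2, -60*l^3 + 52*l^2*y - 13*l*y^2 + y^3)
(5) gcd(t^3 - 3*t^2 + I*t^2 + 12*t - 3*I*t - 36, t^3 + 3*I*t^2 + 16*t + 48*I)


(1) = gcd((w - 4)*(w + 7), (w - 4)*(w + 7)) = w^2 + 3*w - 28
(2) = 1
(3) = j - 7
(4) = gcd((l + y)*(6*l + y)*(l*y + l), (-6*l + y)*(-5*l + y)*(-2*l + y)) = 1
(5) = gcd((t - 3)*(t - 3*I)*(t + 4*I), (t - 4*I)*(t + 3*I)*(t + 4*I)) = t + 4*I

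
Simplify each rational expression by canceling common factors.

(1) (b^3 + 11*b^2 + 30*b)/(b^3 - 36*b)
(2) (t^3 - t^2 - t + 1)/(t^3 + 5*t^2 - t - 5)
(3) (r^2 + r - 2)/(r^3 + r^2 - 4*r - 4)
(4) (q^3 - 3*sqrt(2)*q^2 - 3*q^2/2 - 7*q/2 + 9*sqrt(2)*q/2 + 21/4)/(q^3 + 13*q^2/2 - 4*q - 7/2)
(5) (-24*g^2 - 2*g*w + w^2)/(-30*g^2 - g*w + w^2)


(1) = (b + 5)/(b - 6)
(2) = (t - 1)/(t + 5)
(3) = (r - 1)/(r^2 - r - 2)
(4) = (8*q^3 + q^2*(-24*sqrt(2) - 12) + q*(-28 + 36*sqrt(2)) + 42)/(8*q^3 + 52*q^2 - 32*q - 28)
(5) = (4*g + w)/(5*g + w)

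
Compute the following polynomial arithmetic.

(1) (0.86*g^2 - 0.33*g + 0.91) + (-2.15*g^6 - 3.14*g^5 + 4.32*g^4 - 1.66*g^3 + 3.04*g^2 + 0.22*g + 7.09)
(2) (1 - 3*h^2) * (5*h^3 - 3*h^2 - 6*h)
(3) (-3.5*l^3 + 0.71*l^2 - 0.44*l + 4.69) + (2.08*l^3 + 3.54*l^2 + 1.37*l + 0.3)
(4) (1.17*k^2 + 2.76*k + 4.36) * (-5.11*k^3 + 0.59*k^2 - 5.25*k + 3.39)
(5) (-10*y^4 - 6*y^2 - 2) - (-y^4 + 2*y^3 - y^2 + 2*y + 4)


(1) = -2.15*g^6 - 3.14*g^5 + 4.32*g^4 - 1.66*g^3 + 3.9*g^2 - 0.11*g + 8.0
(2) = -15*h^5 + 9*h^4 + 23*h^3 - 3*h^2 - 6*h
(3) = -1.42*l^3 + 4.25*l^2 + 0.93*l + 4.99
(4) = -5.9787*k^5 - 13.4133*k^4 - 26.7937*k^3 - 7.9513*k^2 - 13.5336*k + 14.7804
(5) = -9*y^4 - 2*y^3 - 5*y^2 - 2*y - 6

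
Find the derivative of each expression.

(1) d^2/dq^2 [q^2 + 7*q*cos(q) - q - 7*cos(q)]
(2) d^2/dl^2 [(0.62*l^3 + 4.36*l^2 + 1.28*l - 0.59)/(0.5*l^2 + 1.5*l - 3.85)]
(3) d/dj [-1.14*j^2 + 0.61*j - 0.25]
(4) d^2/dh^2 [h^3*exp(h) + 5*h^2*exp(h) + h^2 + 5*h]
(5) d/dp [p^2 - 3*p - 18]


(1) = -7*q*cos(q) - 14*sin(q) + 7*cos(q) + 2
(2) = (-0.723*l^3 + 27.99*l^2 + 67.2687*l + 139.1097)/(0.125*l^6 + 1.125*l^5 + 0.4875*l^4 - 13.95*l^3 - 3.75375*l^2 + 66.70125*l - 57.066625)
(3) = 0.61 - 2.28*j
(4) = h^3*exp(h) + 11*h^2*exp(h) + 26*h*exp(h) + 10*exp(h) + 2
(5) = 2*p - 3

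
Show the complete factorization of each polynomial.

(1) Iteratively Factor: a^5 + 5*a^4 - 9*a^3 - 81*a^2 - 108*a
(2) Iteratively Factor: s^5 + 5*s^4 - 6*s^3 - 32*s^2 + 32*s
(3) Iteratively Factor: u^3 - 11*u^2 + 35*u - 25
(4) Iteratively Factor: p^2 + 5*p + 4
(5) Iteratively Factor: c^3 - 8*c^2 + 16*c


(1) = (a + 3)*(a^4 + 2*a^3 - 15*a^2 - 36*a) = (a + 3)^2*(a^3 - a^2 - 12*a) = a*(a + 3)^2*(a^2 - a - 12) = a*(a - 4)*(a + 3)^2*(a + 3)
(2) = (s - 2)*(s^4 + 7*s^3 + 8*s^2 - 16*s) = (s - 2)*(s + 4)*(s^3 + 3*s^2 - 4*s) = (s - 2)*(s + 4)^2*(s^2 - s) = (s - 2)*(s - 1)*(s + 4)^2*(s)
(3) = (u - 1)*(u^2 - 10*u + 25) = (u - 5)*(u - 1)*(u - 5)
(4) = (p + 1)*(p + 4)
(5) = (c - 4)*(c^2 - 4*c) = (c - 4)^2*(c)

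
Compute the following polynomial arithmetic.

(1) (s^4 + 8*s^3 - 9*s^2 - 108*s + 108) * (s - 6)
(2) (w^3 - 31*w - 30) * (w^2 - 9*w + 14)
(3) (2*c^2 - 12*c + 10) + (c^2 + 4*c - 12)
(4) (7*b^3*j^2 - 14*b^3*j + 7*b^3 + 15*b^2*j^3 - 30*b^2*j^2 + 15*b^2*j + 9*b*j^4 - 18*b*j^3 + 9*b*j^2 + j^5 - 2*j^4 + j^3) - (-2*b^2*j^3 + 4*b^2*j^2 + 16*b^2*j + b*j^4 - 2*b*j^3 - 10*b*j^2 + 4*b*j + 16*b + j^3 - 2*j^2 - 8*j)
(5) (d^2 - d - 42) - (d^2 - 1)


(1) = s^5 + 2*s^4 - 57*s^3 - 54*s^2 + 756*s - 648
(2) = w^5 - 9*w^4 - 17*w^3 + 249*w^2 - 164*w - 420
(3) = 3*c^2 - 8*c - 2
(4) = 7*b^3*j^2 - 14*b^3*j + 7*b^3 + 17*b^2*j^3 - 34*b^2*j^2 - b^2*j + 8*b*j^4 - 16*b*j^3 + 19*b*j^2 - 4*b*j - 16*b + j^5 - 2*j^4 + 2*j^2 + 8*j
(5) = -d - 41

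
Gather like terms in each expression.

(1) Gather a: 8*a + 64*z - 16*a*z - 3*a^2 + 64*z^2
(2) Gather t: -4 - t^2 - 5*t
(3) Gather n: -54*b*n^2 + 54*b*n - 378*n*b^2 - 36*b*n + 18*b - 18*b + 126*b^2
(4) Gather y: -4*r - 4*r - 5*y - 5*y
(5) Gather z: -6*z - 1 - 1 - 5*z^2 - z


(1) = -3*a^2 + a*(8 - 16*z) + 64*z^2 + 64*z
(2) = -t^2 - 5*t - 4
(3) = 126*b^2 - 54*b*n^2 + n*(-378*b^2 + 18*b)
(4) = -8*r - 10*y
(5) = -5*z^2 - 7*z - 2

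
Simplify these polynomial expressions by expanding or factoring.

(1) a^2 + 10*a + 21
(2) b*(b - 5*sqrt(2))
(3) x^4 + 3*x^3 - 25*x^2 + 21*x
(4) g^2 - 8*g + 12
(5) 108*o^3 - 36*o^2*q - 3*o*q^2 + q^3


(1) = (a + 3)*(a + 7)
(2) = b^2 - 5*sqrt(2)*b
(3) = x*(x - 3)*(x - 1)*(x + 7)
(4) = (g - 6)*(g - 2)
(5) = (-6*o + q)*(-3*o + q)*(6*o + q)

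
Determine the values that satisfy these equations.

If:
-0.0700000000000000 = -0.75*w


Then:
w = 0.09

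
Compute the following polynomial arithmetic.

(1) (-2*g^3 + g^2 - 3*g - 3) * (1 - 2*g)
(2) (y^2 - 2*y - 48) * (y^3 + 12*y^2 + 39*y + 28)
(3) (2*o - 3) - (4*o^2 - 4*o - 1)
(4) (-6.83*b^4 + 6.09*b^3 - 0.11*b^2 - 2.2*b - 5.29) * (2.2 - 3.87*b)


(1) = 4*g^4 - 4*g^3 + 7*g^2 + 3*g - 3
(2) = y^5 + 10*y^4 - 33*y^3 - 626*y^2 - 1928*y - 1344
(3) = -4*o^2 + 6*o - 2
(4) = 26.4321*b^5 - 38.5943*b^4 + 13.8237*b^3 + 8.272*b^2 + 15.6323*b - 11.638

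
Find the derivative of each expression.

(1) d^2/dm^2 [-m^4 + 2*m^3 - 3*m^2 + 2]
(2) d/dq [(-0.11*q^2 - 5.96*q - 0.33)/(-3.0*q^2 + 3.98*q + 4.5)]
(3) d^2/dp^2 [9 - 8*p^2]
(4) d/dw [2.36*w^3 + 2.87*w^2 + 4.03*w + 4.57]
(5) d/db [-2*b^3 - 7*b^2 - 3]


(1) = -12*m^2 + 12*m - 6
(2) = (-18.3178*q^2 - 2.97*q - 25.5066)/(9.0*q^4 - 23.88*q^3 - 11.1596*q^2 + 35.82*q + 20.25)
(3) = -16
(4) = 7.08*w^2 + 5.74*w + 4.03
(5) = 2*b*(-3*b - 7)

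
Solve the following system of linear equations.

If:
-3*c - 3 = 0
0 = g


Then:
c = -1
g = 0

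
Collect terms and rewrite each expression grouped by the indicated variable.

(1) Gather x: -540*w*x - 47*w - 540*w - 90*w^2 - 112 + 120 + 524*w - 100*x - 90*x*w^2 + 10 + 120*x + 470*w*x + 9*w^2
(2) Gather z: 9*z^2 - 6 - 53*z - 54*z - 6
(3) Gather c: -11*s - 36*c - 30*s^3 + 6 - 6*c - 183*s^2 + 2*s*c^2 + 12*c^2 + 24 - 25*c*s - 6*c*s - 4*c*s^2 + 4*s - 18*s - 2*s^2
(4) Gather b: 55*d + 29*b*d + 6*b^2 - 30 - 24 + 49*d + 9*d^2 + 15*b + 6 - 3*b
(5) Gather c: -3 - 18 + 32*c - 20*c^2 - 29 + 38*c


(1) = -81*w^2 - 63*w + x*(-90*w^2 - 70*w + 20) + 18
(2) = 9*z^2 - 107*z - 12
(3) = c^2*(2*s + 12) + c*(-4*s^2 - 31*s - 42) - 30*s^3 - 185*s^2 - 25*s + 30
(4) = 6*b^2 + b*(29*d + 12) + 9*d^2 + 104*d - 48
(5) = -20*c^2 + 70*c - 50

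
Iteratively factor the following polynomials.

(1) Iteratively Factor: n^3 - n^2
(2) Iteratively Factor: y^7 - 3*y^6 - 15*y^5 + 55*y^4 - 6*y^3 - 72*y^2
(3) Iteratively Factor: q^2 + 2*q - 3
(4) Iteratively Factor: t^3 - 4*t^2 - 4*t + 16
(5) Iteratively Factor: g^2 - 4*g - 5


(1) = (n - 1)*(n^2) = n*(n - 1)*(n)
(2) = (y - 3)*(y^6 - 15*y^4 + 10*y^3 + 24*y^2) = (y - 3)*(y - 2)*(y^5 + 2*y^4 - 11*y^3 - 12*y^2) = (y - 3)*(y - 2)*(y + 1)*(y^4 + y^3 - 12*y^2) = (y - 3)*(y - 2)*(y + 1)*(y + 4)*(y^3 - 3*y^2) = (y - 3)^2*(y - 2)*(y + 1)*(y + 4)*(y^2) = y*(y - 3)^2*(y - 2)*(y + 1)*(y + 4)*(y)
(3) = (q - 1)*(q + 3)
(4) = (t - 4)*(t^2 - 4) = (t - 4)*(t + 2)*(t - 2)
(5) = (g + 1)*(g - 5)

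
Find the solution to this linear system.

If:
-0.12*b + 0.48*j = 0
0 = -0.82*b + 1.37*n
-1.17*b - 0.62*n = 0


Then:
b = 0.00
j = 0.00
n = 0.00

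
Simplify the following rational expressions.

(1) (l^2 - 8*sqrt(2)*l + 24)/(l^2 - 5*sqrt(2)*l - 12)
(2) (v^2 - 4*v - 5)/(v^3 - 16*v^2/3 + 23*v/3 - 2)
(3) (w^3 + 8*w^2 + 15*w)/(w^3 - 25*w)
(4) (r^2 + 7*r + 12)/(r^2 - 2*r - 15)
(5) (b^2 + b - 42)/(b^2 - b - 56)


(1) = (l - 2*sqrt(2))/(l + sqrt(2))
(2) = (3*v^2 - 12*v - 15)/(3*v^3 - 16*v^2 + 23*v - 6)
(3) = (w + 3)/(w - 5)
(4) = (r + 4)/(r - 5)
(5) = (b - 6)/(b - 8)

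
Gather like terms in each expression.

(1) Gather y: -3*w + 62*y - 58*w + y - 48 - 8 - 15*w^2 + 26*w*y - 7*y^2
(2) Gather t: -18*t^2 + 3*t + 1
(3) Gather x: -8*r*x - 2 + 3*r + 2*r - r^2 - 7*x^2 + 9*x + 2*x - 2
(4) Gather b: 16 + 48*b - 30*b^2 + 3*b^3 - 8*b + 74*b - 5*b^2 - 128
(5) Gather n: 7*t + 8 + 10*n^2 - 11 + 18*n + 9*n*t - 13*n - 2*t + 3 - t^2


(1) = -15*w^2 - 61*w - 7*y^2 + y*(26*w + 63) - 56
(2) = -18*t^2 + 3*t + 1
(3) = -r^2 + 5*r - 7*x^2 + x*(11 - 8*r) - 4
(4) = 3*b^3 - 35*b^2 + 114*b - 112
(5) = 10*n^2 + n*(9*t + 5) - t^2 + 5*t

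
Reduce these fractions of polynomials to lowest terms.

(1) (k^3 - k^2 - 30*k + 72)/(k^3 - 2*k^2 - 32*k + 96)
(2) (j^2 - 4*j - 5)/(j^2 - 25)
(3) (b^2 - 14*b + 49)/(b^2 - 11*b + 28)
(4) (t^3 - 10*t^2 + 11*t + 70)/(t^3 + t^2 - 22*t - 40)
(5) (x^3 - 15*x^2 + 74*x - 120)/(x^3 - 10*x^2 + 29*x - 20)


(1) = (k - 3)/(k - 4)
(2) = (j + 1)/(j + 5)
(3) = (b - 7)/(b - 4)
(4) = (t - 7)/(t + 4)
(5) = (x - 6)/(x - 1)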